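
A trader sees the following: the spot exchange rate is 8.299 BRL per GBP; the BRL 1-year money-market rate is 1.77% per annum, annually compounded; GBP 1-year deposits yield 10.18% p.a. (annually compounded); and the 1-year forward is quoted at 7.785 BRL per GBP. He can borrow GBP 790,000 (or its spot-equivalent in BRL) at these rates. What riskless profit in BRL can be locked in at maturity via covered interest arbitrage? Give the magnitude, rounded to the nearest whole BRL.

T = 1 year.
Invest the GBP and cover forward: 790,000 × 1.101800 × 7.785 = BRL 6,776,235.27.
Convert at spot and invest in BRL: 790,000 × 8.299 × 1.017700 = BRL 6,672,254.92.
The quoted forward overvalues GBP, so borrow BRL, buy GBP at spot, deposit the GBP at 10.18%, and sell the proceeds forward at 7.785.
Profit = 6,776,235.27 − 6,672,254.92 = BRL 103,980.

BRL 103,980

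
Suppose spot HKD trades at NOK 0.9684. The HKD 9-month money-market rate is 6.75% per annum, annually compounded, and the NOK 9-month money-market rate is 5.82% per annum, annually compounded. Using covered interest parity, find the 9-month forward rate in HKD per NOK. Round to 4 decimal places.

1.0394

T = 9/12 years.
NOK growth factor: (1 + 0.0582)^(9/12) = 1.0433399.
HKD accumulates by (1 + 0.0675)^(9/12) = 1.0502094.
CIP: F = S · (grow NOK)/(grow HKD) = 0.9684 × 1.0433399/1.0502094 = 0.9620656 NOK per HKD.
Quoted the other way: 1/0.9620656 = 1.0394 HKD per NOK.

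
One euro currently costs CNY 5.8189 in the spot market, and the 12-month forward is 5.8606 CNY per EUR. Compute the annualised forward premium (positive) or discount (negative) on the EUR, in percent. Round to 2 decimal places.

+0.72%

T = 1 year.
Period premium: (5.8606 − 5.8189)/5.8189 = 0.0071663.
×(1/T) gives 0.72% p.a.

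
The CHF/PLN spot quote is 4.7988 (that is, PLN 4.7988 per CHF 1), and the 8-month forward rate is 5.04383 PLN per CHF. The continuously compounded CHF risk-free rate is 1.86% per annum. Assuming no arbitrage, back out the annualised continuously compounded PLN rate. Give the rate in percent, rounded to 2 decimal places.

T = 8/12 years.
F/S = 5.04383/4.7988 = 1.0510607 = (growth of PLN) / (growth of CHF).
The CHF side grows by e^(0.0186×8/12) = 1.0124772.
Hence g_PLN = 1.064175.
r = ln(1.064175)/(8/12) = 0.093300 → 9.33%.

9.33%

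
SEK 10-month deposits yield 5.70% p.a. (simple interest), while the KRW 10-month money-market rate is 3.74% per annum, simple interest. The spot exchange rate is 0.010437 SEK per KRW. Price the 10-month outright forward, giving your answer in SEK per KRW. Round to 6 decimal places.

T = 10/12 years.
SEK growth factor: 1 + 0.0570×10/12 = 1.047500.
Growth of 1 KRW over T: 1 + 0.0374×10/12 = 1.0311667.
Forward (SEK per KRW) = 0.010437 × 1.047500 / 1.0311667 = 0.01060232.

0.010602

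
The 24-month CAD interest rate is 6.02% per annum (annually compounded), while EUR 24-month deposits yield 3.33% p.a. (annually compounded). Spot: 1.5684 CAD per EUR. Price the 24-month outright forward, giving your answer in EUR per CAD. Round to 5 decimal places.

T = 2 years.
CAD accumulates by (1 + 0.0602)^2 = 1.124024.
Growth of 1 EUR over T: (1 + 0.0333)^2 = 1.0677089.
Forward (CAD per EUR) = 1.5684 × 1.124024 / 1.0677089 = 1.651123.
Invert for EUR per CAD: 1 / 1.651123 = 0.60565.

0.60565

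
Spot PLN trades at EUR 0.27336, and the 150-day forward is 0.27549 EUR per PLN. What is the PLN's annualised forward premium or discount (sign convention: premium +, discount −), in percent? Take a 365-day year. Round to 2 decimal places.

+1.90%

T = 150/365 years.
(F − S)/S = (0.27549 − 0.27336)/0.27336 = 0.0077919.
×(1/T) gives 1.90% p.a.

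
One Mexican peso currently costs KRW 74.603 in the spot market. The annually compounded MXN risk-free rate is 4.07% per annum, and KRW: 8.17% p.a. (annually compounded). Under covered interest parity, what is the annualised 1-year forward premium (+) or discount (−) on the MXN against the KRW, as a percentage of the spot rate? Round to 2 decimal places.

T = 1 year.
F = S · g_KRW/g_MXN = 74.603 × 1.081700/1.040700 = 77.542102.
(F − S)/S ÷ T = (77.542102 − 74.603)/74.603/1 = 0.039397 → 3.94%.

+3.94%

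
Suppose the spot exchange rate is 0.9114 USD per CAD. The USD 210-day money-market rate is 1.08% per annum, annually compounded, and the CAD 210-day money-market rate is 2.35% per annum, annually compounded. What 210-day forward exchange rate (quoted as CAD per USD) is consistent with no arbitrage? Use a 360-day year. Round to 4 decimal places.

T = 210/360 years.
USD accumulates by (1 + 0.0108)^(210/360) = 1.0062859.
Growth of 1 CAD over T: (1 + 0.0235)^(210/360) = 1.013642.
CIP: F = S · (grow USD)/(grow CAD) = 0.9114 × 1.0062859/1.013642 = 0.9047859 USD per CAD.
Invert for CAD per USD: 1 / 0.9047859 = 1.1052.

1.1052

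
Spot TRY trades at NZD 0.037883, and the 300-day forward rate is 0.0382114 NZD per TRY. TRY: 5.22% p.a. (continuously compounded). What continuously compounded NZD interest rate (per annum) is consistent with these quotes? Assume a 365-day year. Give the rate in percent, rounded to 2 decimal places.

T = 300/365 years.
F/S = 0.0382114/0.037883 = 1.0086688 = (growth of NZD) / (growth of TRY).
The TRY side grows by e^(0.0522×300/365) = 1.0438378.
So the NZD growth factor = 1.0528866.
Take logs: ln 1.0528866 / (300/365) = 0.062702, so 6.27%.

6.27%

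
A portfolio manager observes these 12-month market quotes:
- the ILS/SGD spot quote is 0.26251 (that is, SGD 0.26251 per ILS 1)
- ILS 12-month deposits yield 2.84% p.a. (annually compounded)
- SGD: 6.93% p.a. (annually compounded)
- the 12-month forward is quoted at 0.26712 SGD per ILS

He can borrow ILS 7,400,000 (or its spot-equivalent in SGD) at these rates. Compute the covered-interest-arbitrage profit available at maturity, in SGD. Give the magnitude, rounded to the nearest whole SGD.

T = 1 year.
Keep in ILS, deliver into the forward: 7,400,000·1.028400·0.26712 = SGD 2,032,825.94.
Swap to SGD now, deposit: 7,400,000·0.26251·1.069300 = SGD 2,077,194.38.
The quoted forward undervalues ILS, so borrow ILS, convert to SGD at spot, deposit the SGD at 6.93%, and buy ILS forward at 0.26712 to cover the loan.
The gap between the two covered legs is SGD 44,368.

SGD 44,368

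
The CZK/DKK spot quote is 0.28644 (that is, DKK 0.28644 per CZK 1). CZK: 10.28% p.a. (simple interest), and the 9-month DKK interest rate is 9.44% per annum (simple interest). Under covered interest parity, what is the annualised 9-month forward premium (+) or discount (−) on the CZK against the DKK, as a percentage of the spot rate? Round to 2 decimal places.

T = 9/12 years.
No-arbitrage forward: 0.28644 × 1.070800 / 1.077100 = 0.28476460 DKK/CZK.
Annualised premium = (F − S)/S × (1/T) = (0.28476460 − 0.28644)/0.28644 ÷ (9/12) = -0.78%.

-0.78%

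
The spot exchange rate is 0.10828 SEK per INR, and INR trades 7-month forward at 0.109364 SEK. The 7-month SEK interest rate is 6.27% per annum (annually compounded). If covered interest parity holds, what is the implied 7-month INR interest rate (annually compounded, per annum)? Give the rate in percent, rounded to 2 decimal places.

4.47%

T = 7/12 years.
By CIP, F/S equals the SEK-to-INR growth ratio: 0.109364/0.10828 = 1.0100111.
The SEK side grows by (1 + 0.0627)^(7/12) = 1.0361109.
Hence g_INR = 1.0258411.
Annualise: 1.0258411^(12/7) − 1 = 0.044707 = 4.47%.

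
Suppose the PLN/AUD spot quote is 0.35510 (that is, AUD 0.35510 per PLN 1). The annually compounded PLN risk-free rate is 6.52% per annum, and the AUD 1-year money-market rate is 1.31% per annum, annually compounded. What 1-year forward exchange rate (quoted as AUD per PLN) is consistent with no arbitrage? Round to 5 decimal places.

0.33773

T = 1 year.
Growth of 1 AUD over T: (1 + 0.0131)^1 = 1.013100.
PLN accumulates by (1 + 0.0652)^1 = 1.065200.
CIP: F = S · (grow AUD)/(grow PLN) = 0.3551 × 1.013100/1.065200 = 0.3377317 AUD per PLN.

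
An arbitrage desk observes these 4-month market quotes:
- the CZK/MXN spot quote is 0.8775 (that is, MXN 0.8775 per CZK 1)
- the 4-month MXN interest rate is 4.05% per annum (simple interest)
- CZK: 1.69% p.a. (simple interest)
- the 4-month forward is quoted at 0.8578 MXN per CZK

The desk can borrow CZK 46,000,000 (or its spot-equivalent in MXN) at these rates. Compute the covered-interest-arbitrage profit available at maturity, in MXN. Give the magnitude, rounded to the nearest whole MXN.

MXN 1,228,843

T = 4/12 years.
Keep in CZK, deliver into the forward: 46,000,000·1.0056333333·0.8578 = MXN 39,681,084.57.
Swap to MXN now, deposit: 46,000,000·0.8775·1.013500 = MXN 40,909,927.50.
The quoted forward undervalues CZK, so borrow CZK, convert to MXN at spot, deposit the MXN at 4.05%, and buy CZK forward at 0.8578 to cover the loan.
Arbitrage profit = |39,681,084.57 − 40,909,927.50| = MXN 1,228,843.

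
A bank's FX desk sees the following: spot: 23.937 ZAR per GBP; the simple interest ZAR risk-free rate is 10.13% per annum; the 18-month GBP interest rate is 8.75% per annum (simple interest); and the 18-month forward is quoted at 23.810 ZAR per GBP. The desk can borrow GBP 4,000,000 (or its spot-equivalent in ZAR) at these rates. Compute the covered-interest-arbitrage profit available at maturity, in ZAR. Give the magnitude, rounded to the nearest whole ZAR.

T = 18/12 years.
Route A — deposit GBP, sell forward: 4,000,000 × 1.131250 × 23.810 = ZAR 107,740,250.00.
Route B — convert at spot, deposit ZAR: 4,000,000 × 23.937 × 1.151950 = ZAR 110,296,908.60.
The quoted forward undervalues GBP, so borrow GBP, convert to ZAR at spot, deposit the ZAR at 10.13%, and buy GBP forward at 23.810 to cover the loan.
Profit = 110,296,908.60 − 107,740,250.00 = ZAR 2,556,659.

ZAR 2,556,659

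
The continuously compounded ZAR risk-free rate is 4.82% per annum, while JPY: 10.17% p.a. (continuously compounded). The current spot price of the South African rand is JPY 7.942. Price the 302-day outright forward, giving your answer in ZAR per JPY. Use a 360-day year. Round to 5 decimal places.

0.12039

T = 302/360 years.
Growth of 1 JPY over T: e^(0.1017×302/360) = 1.0890601.
ZAR growth factor: e^(0.0482×302/360) = 1.041263.
Forward (JPY per ZAR) = 7.942 × 1.0890601 / 1.041263 = 8.306562.
Quoted the other way: 1/8.306562 = 0.12039 ZAR per JPY.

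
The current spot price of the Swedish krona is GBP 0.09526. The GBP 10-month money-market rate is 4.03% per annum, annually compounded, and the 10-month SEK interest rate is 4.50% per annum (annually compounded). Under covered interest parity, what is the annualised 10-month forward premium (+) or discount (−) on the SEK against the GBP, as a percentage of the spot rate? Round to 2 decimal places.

-0.45%

T = 10/12 years.
No-arbitrage forward: 0.09526 × 1.0334723 / 1.0373618 = 0.09490283 GBP/SEK.
Annualised premium = (F − S)/S × (1/T) = (0.09490283 − 0.09526)/0.09526 ÷ (10/12) = -0.45%.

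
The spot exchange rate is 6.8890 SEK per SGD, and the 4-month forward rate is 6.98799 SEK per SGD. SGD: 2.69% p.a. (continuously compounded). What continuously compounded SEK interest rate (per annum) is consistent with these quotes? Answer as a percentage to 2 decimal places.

T = 4/12 years.
CIP gives F = S · g_SEK/g_SGD, so g_SEK/g_SGD = 6.98799/6.889 = 1.0143693.
The SGD side grows by e^(0.0269×4/12) = 1.009007.
That pins the SEK growth at 1.0235057.
Take logs: ln 1.0235057 / (4/12) = 0.069701, so 6.97%.

6.97%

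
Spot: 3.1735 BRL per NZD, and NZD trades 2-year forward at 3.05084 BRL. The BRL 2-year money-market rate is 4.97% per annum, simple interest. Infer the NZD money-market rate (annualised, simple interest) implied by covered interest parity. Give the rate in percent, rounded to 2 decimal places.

T = 2 years.
CIP gives F = S · g_BRL/g_NZD, so g_BRL/g_NZD = 3.05084/3.1735 = 0.9613487.
The BRL side grows by 1 + 0.0497×2 = 1.099400.
That pins the NZD growth at 1.1436017.
(1.1436017 − 1)/T = 0.071801, i.e. 7.18%.

7.18%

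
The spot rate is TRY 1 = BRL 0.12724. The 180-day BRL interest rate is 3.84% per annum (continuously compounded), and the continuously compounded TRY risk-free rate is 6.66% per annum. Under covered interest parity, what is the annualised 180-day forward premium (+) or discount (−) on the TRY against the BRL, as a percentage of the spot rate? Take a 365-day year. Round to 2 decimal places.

-2.80%

T = 180/365 years.
No-arbitrage forward: 0.12724 × 1.0191174 / 1.0333891 = 0.12548274 BRL/TRY.
(F − S)/S ÷ T = (0.12548274 − 0.12724)/0.12724/(180/365) = -0.028005 → -2.80%.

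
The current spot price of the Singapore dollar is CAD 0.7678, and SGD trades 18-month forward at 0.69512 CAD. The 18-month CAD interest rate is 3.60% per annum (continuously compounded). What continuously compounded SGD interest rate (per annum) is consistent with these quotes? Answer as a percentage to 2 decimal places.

10.23%

T = 18/12 years.
F/S = 0.69512/0.7678 = 0.9053399 = (growth of CAD) / (growth of SGD).
The CAD side grows by e^(0.0360×18/12) = 1.0554846.
Hence g_SGD = 1.1658435.
Take logs: ln 1.1658435 / (18/12) = 0.102297, so 10.23%.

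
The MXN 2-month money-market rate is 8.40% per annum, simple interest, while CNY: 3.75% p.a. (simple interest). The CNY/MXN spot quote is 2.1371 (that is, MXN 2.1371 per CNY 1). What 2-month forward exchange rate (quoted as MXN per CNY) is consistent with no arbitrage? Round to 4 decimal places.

T = 2/12 years.
Growth of 1 MXN over T: 1 + 0.0840×2/12 = 1.014000.
CNY growth factor: 1 + 0.0375×2/12 = 1.006250.
So F = 2.1371 × 1.014000 / 1.006250 = 2.153560 (MXN/CNY).

2.1536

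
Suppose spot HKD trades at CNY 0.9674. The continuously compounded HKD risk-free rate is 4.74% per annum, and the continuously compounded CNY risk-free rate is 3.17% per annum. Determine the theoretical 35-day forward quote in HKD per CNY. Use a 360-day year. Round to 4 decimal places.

1.0353

T = 35/360 years.
CNY growth factor: e^(0.0317×35/360) = 1.0030867.
HKD accumulates by e^(0.0474×35/360) = 1.004619.
So F = 0.9674 × 1.0030867 / 1.004619 = 0.9659245 (CNY/HKD).
Invert for HKD per CNY: 1 / 0.9659245 = 1.0353.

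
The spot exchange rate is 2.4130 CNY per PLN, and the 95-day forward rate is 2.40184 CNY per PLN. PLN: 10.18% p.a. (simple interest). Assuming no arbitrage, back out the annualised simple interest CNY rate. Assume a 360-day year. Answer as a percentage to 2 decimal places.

8.38%

T = 95/360 years.
F/S = 2.40184/2.413 = 0.9953751 = (growth of CNY) / (growth of PLN).
The PLN side grows by 1 + 0.1018×95/360 = 1.0268639.
Hence g_CNY = 1.0221148.
(1.0221148 − 1)/T = 0.083803, i.e. 8.38%.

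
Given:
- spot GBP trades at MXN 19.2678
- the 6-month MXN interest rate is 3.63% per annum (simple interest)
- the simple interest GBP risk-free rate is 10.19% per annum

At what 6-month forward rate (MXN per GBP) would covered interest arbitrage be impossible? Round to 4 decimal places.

18.6665

T = 6/12 years.
MXN growth factor: 1 + 0.0363×6/12 = 1.018150.
Growth of 1 GBP over T: 1 + 0.1019×6/12 = 1.050950.
CIP: F = S · (grow MXN)/(grow GBP) = 19.2678 × 1.018150/1.050950 = 18.666455 MXN per GBP.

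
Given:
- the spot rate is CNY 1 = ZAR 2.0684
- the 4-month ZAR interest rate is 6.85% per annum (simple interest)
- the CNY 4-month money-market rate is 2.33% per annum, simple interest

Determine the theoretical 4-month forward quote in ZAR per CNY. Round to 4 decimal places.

T = 4/12 years.
ZAR accumulates by 1 + 0.0685×4/12 = 1.0228333.
Growth of 1 CNY over T: 1 + 0.0233×4/12 = 1.0077667.
Forward (ZAR per CNY) = 2.0684 × 1.0228333 / 1.0077667 = 2.099324.

2.0993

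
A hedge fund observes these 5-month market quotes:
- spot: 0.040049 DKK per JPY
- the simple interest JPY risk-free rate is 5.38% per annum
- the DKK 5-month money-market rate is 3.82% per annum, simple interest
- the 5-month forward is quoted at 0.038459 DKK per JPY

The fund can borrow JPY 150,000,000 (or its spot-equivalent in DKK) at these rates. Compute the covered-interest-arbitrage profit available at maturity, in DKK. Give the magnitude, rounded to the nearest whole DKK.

T = 5/12 years.
Invest the JPY and cover forward: 150,000,000 × 1.022416667 × 0.038459 = DKK 5,898,168.39.
Convert at spot and invest in DKK: 150,000,000 × 0.040049 × 1.015916667 = DKK 6,102,966.99.
The quoted forward undervalues JPY, so borrow JPY, convert to DKK at spot, deposit the DKK at 3.82%, and buy JPY forward at 0.038459 to cover the loan.
The gap between the two covered legs is DKK 204,799.

DKK 204,799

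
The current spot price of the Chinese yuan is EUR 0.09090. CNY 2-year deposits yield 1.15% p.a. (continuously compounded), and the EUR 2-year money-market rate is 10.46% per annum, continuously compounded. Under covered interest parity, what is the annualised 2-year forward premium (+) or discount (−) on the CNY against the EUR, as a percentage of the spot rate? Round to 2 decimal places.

T = 2 years.
CIP forward (EUR per CNY) = 0.0909 × 1.2326915/1.0232665 = 0.10950389.
(F − S)/S ÷ T = (0.10950389 − 0.0909)/0.0909/2 = 0.102332 → 10.23%.

+10.23%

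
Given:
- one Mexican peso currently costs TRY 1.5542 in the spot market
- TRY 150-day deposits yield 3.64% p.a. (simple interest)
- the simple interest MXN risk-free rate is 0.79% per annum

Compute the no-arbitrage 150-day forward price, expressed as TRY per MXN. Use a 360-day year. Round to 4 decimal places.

T = 150/360 years.
TRY accumulates by 1 + 0.0364×150/360 = 1.0151667.
MXN accumulates by 1 + 0.0079×150/360 = 1.0032917.
CIP: F = S · (grow TRY)/(grow MXN) = 1.5542 × 1.0151667/1.0032917 = 1.572596 TRY per MXN.

1.5726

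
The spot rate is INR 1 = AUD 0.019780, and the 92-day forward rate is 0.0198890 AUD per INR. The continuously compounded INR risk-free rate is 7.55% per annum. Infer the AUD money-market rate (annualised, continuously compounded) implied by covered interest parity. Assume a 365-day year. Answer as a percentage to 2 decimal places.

T = 92/365 years.
By CIP, F/S equals the AUD-to-INR growth ratio: 0.019889/0.01978 = 1.0055106.
INR growth factor: e^(0.0755×92/365) = 1.0192124.
That pins the AUD growth at 1.0248289.
Take logs: ln 1.0248289 / (92/365) = 0.097303, so 9.73%.

9.73%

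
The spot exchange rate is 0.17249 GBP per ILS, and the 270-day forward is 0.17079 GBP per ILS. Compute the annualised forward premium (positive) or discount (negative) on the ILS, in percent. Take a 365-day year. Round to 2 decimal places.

-1.33%

T = 270/365 years.
ILS trades forward at -0.98556% vs spot over the period.
×(1/T) gives -1.33% p.a.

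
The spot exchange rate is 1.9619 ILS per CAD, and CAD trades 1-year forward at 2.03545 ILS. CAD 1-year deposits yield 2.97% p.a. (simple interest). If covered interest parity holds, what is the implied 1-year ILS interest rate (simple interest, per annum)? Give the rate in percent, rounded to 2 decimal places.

6.83%

T = 1 year.
F/S = 2.03545/1.9619 = 1.0374892 = (growth of ILS) / (growth of CAD).
The CAD side grows by 1 + 0.0297×1 = 1.029700.
That pins the ILS growth at 1.0683026.
r = (1.0683026 − 1)/1 = 0.068303 → 6.83%.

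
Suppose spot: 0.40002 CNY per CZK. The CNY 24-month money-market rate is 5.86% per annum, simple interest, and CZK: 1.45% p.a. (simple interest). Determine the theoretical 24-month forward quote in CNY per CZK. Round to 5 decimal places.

0.43431

T = 2 years.
Growth of 1 CNY over T: 1 + 0.0586×2 = 1.117200.
CZK accumulates by 1 + 0.0145×2 = 1.029000.
CIP: F = S · (grow CNY)/(grow CZK) = 0.40002 × 1.117200/1.029000 = 0.4343074 CNY per CZK.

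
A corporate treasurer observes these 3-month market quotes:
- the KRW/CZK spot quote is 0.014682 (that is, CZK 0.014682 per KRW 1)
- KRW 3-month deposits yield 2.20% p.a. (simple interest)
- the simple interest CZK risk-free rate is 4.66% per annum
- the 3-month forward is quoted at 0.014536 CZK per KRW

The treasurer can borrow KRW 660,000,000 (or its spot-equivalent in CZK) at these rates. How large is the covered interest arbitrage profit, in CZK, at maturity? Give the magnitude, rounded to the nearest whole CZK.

T = 3/12 years.
Invest the KRW and cover forward: 660,000,000 × 1.005500 × 0.014536 = CZK 9,646,525.68.
Convert at spot and invest in CZK: 660,000,000 × 0.014682 × 1.011650 = CZK 9,803,009.90.
The quoted forward undervalues KRW, so borrow KRW, convert to CZK at spot, deposit the CZK at 4.66%, and buy KRW forward at 0.014536 to cover the loan.
The gap between the two covered legs is CZK 156,484.

CZK 156,484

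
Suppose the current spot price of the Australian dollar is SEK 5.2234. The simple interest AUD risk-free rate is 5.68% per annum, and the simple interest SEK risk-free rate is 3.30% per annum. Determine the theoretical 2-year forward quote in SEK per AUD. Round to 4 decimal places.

5.0001

T = 2 years.
Growth of 1 SEK over T: 1 + 0.0330×2 = 1.066000.
AUD growth factor: 1 + 0.0568×2 = 1.113600.
So F = 5.2234 × 1.066000 / 1.113600 = 5.000130 (SEK/AUD).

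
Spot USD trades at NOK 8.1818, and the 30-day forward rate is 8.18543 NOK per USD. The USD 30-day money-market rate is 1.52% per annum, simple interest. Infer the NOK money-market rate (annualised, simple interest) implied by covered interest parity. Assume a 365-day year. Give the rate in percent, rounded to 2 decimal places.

T = 30/365 years.
By CIP, F/S equals the NOK-to-USD growth ratio: 8.18543/8.1818 = 1.0004437.
USD growth factor: 1 + 0.0152×30/365 = 1.0012493.
So the NOK growth factor = 1.0016936.
(1.0016936 − 1)/T = 0.020605, i.e. 2.06%.

2.06%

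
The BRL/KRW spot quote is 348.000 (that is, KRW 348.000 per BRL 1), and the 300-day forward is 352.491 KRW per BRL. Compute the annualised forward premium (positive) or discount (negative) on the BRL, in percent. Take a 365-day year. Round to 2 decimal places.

+1.57%

T = 300/365 years.
Period premium: (352.491 − 348.0)/348.0 = 0.0129052.
Per annum: 0.0129052 / (300/365) = 0.015701 = 1.57%.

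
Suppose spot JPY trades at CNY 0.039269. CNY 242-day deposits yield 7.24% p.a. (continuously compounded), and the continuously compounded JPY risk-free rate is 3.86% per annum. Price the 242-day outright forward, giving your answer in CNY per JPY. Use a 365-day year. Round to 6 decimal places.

T = 242/365 years.
CNY growth factor: e^(0.0724×242/365) = 1.049173.
Growth of 1 JPY over T: e^(0.0386×242/365) = 1.0259226.
So F = 0.039269 × 1.049173 / 1.0259226 = 0.04015895 (CNY/JPY).

0.040159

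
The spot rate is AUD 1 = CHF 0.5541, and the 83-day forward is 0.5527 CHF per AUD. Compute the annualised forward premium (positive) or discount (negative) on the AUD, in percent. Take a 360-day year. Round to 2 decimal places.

T = 83/360 years.
(F − S)/S = (0.5527 − 0.5541)/0.5541 = -0.0025266.
Annualise by dividing by T: -0.0025266 / (83/360) = -0.010959 → -1.10%.

-1.10%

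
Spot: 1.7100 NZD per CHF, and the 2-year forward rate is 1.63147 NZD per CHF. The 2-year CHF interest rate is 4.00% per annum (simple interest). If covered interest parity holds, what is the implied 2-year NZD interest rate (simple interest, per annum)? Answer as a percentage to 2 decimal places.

T = 2 years.
CIP gives F = S · g_NZD/g_CHF, so g_NZD/g_CHF = 1.63147/1.71 = 0.9540760.
CHF growth factor: 1 + 0.0400×2 = 1.080000.
That pins the NZD growth at 1.0304021.
r = (1.0304021 − 1)/2 = 0.015201 → 1.52%.

1.52%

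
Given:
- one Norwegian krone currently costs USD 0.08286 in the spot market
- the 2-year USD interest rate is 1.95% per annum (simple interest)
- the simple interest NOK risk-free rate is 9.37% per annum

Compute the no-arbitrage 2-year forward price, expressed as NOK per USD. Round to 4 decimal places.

T = 2 years.
Growth of 1 USD over T: 1 + 0.0195×2 = 1.039000.
NOK growth factor: 1 + 0.0937×2 = 1.187400.
So F = 0.08286 × 1.039000 / 1.187400 = 0.072504245 (USD/NOK).
Invert for NOK per USD: 1 / 0.072504245 = 13.7923.

13.7923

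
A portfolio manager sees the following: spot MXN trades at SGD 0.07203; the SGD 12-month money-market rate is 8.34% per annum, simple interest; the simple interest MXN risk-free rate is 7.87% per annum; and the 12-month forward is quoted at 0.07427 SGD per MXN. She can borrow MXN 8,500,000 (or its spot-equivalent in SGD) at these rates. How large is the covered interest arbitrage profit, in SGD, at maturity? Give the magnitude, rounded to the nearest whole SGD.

T = 1 year.
Route A — deposit MXN, sell forward: 8,500,000 × 1.078700 × 0.07427 = SGD 680,977.92.
Route B — convert at spot, deposit SGD: 8,500,000 × 0.07203 × 1.083400 = SGD 663,317.07.
The quoted forward overvalues MXN, so borrow SGD, buy MXN at spot, deposit the MXN at 7.87%, and sell the proceeds forward at 0.07427.
Profit = 680,977.92 − 663,317.07 = SGD 17,661.

SGD 17,661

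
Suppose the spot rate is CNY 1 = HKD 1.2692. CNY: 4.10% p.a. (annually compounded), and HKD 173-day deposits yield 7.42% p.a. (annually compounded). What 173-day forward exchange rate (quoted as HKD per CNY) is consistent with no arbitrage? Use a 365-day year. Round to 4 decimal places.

T = 173/365 years.
HKD accumulates by (1 + 0.0742)^(173/365) = 1.0345072.
Growth of 1 CNY over T: (1 + 0.0410)^(173/365) = 1.0192276.
So F = 1.2692 × 1.0345072 / 1.0192276 = 1.288227 (HKD/CNY).

1.2882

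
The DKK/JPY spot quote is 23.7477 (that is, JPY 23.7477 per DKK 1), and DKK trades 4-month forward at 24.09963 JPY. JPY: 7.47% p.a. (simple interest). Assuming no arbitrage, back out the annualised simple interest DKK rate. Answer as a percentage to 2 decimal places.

T = 4/12 years.
F/S = 24.09963/23.7477 = 1.0148195 = (growth of JPY) / (growth of DKK).
JPY growth factor: 1 + 0.0747×4/12 = 1.024900.
That pins the DKK growth at 1.0099333.
(1.0099333 − 1)/T = 0.029800, i.e. 2.98%.

2.98%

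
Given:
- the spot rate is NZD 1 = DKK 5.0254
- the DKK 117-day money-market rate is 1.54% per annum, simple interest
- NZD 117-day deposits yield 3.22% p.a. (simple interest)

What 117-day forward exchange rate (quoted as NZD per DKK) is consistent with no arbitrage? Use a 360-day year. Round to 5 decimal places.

0.20007

T = 117/360 years.
DKK growth factor: 1 + 0.0154×117/360 = 1.005005.
NZD accumulates by 1 + 0.0322×117/360 = 1.010465.
So F = 5.0254 × 1.005005 / 1.010465 = 4.998245 (DKK/NZD).
Quoted the other way: 1/4.998245 = 0.20007 NZD per DKK.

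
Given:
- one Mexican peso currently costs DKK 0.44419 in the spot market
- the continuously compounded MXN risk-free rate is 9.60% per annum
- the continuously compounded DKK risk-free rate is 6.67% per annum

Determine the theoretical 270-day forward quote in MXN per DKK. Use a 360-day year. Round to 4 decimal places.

T = 270/360 years.
Growth of 1 DKK over T: e^(0.0667×270/360) = 1.0512974.
MXN accumulates by e^(0.0960×270/360) = 1.0746553.
Forward (DKK per MXN) = 0.44419 × 1.0512974 / 1.0746553 = 0.4345354.
Quoted the other way: 1/0.4345354 = 2.3013 MXN per DKK.

2.3013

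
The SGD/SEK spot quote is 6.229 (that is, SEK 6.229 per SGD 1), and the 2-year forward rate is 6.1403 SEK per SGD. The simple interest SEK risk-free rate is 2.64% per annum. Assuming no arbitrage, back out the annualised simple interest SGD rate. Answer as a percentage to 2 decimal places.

3.40%

T = 2 years.
By CIP, F/S equals the SEK-to-SGD growth ratio: 6.1403/6.229 = 0.9857602.
The SEK side grows by 1 + 0.0264×2 = 1.052800.
So the SGD growth factor = 1.0680082.
r = (1.0680082 − 1)/2 = 0.034004 → 3.40%.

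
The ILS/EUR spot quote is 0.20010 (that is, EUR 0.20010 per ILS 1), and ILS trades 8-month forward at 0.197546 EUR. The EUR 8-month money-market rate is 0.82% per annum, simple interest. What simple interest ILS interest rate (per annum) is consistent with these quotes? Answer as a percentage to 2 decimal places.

2.77%

T = 8/12 years.
CIP gives F = S · g_EUR/g_ILS, so g_EUR/g_ILS = 0.197546/0.2001 = 0.9872364.
EUR growth factor: 1 + 0.0082×8/12 = 1.0054667.
Hence g_ILS = 1.018466.
(1.018466 − 1)/T = 0.027699, i.e. 2.77%.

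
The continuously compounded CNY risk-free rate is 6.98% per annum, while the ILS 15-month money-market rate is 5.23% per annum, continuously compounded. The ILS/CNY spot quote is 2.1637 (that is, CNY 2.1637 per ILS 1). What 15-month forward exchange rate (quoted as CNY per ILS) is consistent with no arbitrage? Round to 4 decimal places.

T = 15/12 years.
CNY accumulates by e^(0.0698×15/12) = 1.0911694.
Growth of 1 ILS over T: e^(0.0523×15/12) = 1.0675593.
CIP: F = S · (grow CNY)/(grow ILS) = 2.1637 × 1.0911694/1.0675593 = 2.211552 CNY per ILS.

2.2116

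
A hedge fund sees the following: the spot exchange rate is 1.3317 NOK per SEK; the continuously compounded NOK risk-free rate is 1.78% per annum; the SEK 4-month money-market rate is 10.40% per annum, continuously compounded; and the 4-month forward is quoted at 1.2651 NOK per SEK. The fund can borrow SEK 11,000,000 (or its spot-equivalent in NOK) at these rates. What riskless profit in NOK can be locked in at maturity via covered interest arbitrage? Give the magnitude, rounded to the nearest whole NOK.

T = 4/12 years.
Route A — deposit SEK, sell forward: 11,000,000 × 1.0352745598 × 1.2651 = NOK 14,406,984.30.
Route B — convert at spot, deposit NOK: 11,000,000 × 1.3317 × 1.0059509704 = NOK 14,735,873.98.
The quoted forward undervalues SEK, so borrow SEK, convert to NOK at spot, deposit the NOK at 1.78%, and buy SEK forward at 1.2651 to cover the loan.
The gap between the two covered legs is NOK 328,890.

NOK 328,890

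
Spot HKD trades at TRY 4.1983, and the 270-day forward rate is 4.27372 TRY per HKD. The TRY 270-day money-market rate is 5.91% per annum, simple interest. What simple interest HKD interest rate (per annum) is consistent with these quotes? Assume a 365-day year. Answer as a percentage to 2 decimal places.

3.42%

T = 270/365 years.
By CIP, F/S equals the TRY-to-HKD growth ratio: 4.27372/4.1983 = 1.0179644.
The TRY side grows by 1 + 0.0591×270/365 = 1.0437178.
Hence g_HKD = 1.0252989.
r = (1.0252989 − 1)/(270/365) = 0.034200 → 3.42%.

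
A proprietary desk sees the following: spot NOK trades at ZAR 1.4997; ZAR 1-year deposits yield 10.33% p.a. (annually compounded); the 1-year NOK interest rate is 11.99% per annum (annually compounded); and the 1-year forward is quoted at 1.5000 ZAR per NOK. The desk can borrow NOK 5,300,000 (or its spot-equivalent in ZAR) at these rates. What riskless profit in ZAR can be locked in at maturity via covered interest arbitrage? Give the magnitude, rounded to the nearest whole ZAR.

T = 1 year.
Keep in NOK, deliver into the forward: 5,300,000·1.119900·1.5000 = ZAR 8,903,205.00.
Swap to ZAR now, deposit: 5,300,000·1.4997·1.103300 = ZAR 8,769,480.75.
The quoted forward overvalues NOK, so borrow ZAR, buy NOK at spot, deposit the NOK at 11.99%, and sell the proceeds forward at 1.5000.
The gap between the two covered legs is ZAR 133,724.

ZAR 133,724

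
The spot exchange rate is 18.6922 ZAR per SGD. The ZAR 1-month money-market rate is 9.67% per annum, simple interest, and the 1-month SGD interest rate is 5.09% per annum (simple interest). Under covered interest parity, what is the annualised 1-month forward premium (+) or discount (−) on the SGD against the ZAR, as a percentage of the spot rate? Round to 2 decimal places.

T = 1/12 years.
No-arbitrage forward: 18.6922 × 1.0080583 / 1.0042417 = 18.7632393 ZAR/SGD.
(F − S)/S ÷ T = (18.7632393 − 18.6922)/18.6922/(1/12) = 0.045606 → 4.56%.

+4.56%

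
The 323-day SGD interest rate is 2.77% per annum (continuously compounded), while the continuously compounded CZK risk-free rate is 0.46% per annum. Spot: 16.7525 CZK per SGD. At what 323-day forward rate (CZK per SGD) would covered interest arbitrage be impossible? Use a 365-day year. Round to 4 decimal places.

T = 323/365 years.
CZK accumulates by e^(0.0046×323/365) = 1.00407898.
SGD growth factor: e^(0.0277×323/365) = 1.02481551.
CIP: F = S · (grow CZK)/(grow SGD) = 16.7525 × 1.00407898/1.02481551 = 16.413523 CZK per SGD.

16.4135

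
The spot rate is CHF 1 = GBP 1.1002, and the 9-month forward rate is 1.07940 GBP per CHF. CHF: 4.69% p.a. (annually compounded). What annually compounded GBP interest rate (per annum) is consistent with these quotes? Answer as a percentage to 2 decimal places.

T = 9/12 years.
By CIP, F/S equals the GBP-to-CHF growth ratio: 1.0794/1.1002 = 0.9810943.
The CHF side grows by (1 + 0.0469)^(9/12) = 1.0349727.
So the GBP growth factor = 1.0154058.
r = 1.0154058^(12/9) − 1 = 0.020594 → 2.06%.

2.06%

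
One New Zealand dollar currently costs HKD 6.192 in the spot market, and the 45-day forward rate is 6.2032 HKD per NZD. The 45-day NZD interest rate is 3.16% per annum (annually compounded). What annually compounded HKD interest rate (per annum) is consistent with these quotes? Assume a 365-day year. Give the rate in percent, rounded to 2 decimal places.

4.68%

T = 45/365 years.
CIP gives F = S · g_HKD/g_NZD, so g_HKD/g_NZD = 6.2032/6.192 = 1.0018088.
The NZD side grows by (1 + 0.0316)^(45/365) = 1.003843.
So the HKD growth factor = 1.0056588.
r = 1.0056588^(365/45) − 1 = 0.046833 → 4.68%.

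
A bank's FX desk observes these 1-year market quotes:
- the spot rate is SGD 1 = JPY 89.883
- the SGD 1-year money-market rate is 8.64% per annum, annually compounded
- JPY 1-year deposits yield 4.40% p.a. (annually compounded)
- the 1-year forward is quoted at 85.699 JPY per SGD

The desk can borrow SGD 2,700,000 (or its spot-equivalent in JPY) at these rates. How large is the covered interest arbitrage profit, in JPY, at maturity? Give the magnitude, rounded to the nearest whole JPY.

T = 1 year.
Invest the SGD and cover forward: 2,700,000 × 1.086400 × 85.699 = JPY 251,379,162.72.
Convert at spot and invest in JPY: 2,700,000 × 89.883 × 1.044000 = JPY 253,362,200.40.
The quoted forward undervalues SGD, so borrow SGD, convert to JPY at spot, deposit the JPY at 4.40%, and buy SGD forward at 85.699 to cover the loan.
Arbitrage profit = |251,379,162.72 − 253,362,200.40| = JPY 1,983,038.

JPY 1,983,038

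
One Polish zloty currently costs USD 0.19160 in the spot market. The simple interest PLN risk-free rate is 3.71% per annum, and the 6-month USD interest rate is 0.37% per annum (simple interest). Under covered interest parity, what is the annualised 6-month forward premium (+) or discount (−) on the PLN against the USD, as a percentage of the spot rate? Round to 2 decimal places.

-3.28%

T = 6/12 years.
CIP forward (USD per PLN) = 0.1916 × 1.001850/1.018550 = 0.18845855.
Annualised premium = (F − S)/S × (1/T) = (0.18845855 − 0.1916)/0.1916 ÷ (6/12) = -3.28%.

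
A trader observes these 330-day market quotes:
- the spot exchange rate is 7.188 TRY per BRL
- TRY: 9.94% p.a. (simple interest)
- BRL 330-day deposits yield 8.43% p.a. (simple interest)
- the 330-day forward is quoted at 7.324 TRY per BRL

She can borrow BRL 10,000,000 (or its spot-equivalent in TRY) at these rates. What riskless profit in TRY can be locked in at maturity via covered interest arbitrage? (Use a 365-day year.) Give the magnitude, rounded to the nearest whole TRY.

T = 330/365 years.
Route A — deposit BRL, sell forward: 10,000,000 × 1.0762164384 × 7.324 = TRY 78,822,091.95.
Route B — convert at spot, deposit TRY: 10,000,000 × 7.188 × 1.0898684932 = TRY 78,339,747.29.
The quoted forward overvalues BRL, so borrow TRY, buy BRL at spot, deposit the BRL at 8.43%, and sell the proceeds forward at 7.324.
Profit = 78,822,091.95 − 78,339,747.29 = TRY 482,345.

TRY 482,345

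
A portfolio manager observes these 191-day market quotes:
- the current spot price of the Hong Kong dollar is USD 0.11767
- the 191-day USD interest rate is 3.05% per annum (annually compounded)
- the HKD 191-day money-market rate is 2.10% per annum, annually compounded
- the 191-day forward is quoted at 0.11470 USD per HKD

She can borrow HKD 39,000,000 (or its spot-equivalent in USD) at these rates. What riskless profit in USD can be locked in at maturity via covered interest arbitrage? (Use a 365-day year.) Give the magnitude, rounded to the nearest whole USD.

T = 191/365 years.
Invest the HKD and cover forward: 39,000,000 × 1.010934597 × 0.11470 = USD 4,522,213.73.
Convert at spot and invest in USD: 39,000,000 × 0.11767 × 1.015845955 = USD 4,661,849.15.
The quoted forward undervalues HKD, so borrow HKD, convert to USD at spot, deposit the USD at 3.05%, and buy HKD forward at 0.11470 to cover the loan.
Profit = 4,661,849.15 − 4,522,213.73 = USD 139,635.

USD 139,635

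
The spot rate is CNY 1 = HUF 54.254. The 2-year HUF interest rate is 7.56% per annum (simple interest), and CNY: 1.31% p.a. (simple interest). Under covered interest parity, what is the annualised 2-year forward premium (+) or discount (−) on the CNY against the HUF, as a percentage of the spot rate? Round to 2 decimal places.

+6.09%

T = 2 years.
F = S · g_HUF/g_CNY = 54.254 × 1.151200/1.026200 = 60.862605.
(F − S)/S ÷ T = (60.862605 − 54.254)/54.254/2 = 0.060904 → 6.09%.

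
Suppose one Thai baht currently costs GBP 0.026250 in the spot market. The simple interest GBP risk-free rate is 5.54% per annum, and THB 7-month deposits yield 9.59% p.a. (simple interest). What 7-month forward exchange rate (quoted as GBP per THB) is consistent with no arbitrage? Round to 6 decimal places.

0.025663

T = 7/12 years.
GBP accumulates by 1 + 0.0554×7/12 = 1.0323167.
THB growth factor: 1 + 0.0959×7/12 = 1.0559417.
So F = 0.02625 × 1.0323167 / 1.0559417 = 0.02566270 (GBP/THB).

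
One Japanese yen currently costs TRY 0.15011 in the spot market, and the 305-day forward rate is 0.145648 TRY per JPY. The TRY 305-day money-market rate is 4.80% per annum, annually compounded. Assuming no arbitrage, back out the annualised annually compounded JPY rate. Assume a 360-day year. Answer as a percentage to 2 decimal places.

8.60%

T = 305/360 years.
CIP gives F = S · g_TRY/g_JPY, so g_TRY/g_JPY = 0.145648/0.15011 = 0.9702751.
TRY growth factor: (1 + 0.0480)^(305/360) = 1.0405202.
Hence g_JPY = 1.0723971.
r = 1.0723971^(360/305) − 1 = 0.085999 → 8.60%.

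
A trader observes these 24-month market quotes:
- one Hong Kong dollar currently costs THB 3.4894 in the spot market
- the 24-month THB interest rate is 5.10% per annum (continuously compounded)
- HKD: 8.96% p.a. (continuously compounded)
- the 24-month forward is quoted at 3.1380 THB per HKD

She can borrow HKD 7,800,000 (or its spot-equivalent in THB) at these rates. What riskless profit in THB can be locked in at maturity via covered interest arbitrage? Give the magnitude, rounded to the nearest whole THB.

T = 2 years.
Keep in HKD, deliver into the forward: 7,800,000·1.1962599722·3.1380 = THB 29,280,137.58.
Swap to THB now, deposit: 7,800,000·3.4894·1.1073834717 = THB 30,140,010.31.
The quoted forward undervalues HKD, so borrow HKD, convert to THB at spot, deposit the THB at 5.10%, and buy HKD forward at 3.1380 to cover the loan.
Arbitrage profit = |29,280,137.58 − 30,140,010.31| = THB 859,873.

THB 859,873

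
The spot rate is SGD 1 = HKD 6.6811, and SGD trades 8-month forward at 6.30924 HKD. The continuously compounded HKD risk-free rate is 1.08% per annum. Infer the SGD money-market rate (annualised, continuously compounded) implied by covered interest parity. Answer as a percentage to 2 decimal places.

T = 8/12 years.
F/S = 6.30924/6.6811 = 0.9443415 = (growth of HKD) / (growth of SGD).
HKD growth factor: e^(0.0108×8/12) = 1.007226.
That pins the SGD growth at 1.0665908.
r = ln(1.0665908)/(8/12) = 0.096701 → 9.67%.

9.67%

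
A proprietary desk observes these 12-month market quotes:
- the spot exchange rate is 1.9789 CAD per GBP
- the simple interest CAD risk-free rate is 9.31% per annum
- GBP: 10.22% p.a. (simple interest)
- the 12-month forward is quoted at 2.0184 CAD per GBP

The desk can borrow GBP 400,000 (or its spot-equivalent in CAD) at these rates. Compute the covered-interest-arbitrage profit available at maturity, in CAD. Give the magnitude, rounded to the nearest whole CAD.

CAD 24,618

T = 1 year.
Route A — deposit GBP, sell forward: 400,000 × 1.102200 × 2.0184 = CAD 889,872.19.
Route B — convert at spot, deposit CAD: 400,000 × 1.9789 × 1.093100 = CAD 865,254.24.
The quoted forward overvalues GBP, so borrow CAD, buy GBP at spot, deposit the GBP at 10.22%, and sell the proceeds forward at 2.0184.
Profit = 889,872.19 − 865,254.24 = CAD 24,618.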